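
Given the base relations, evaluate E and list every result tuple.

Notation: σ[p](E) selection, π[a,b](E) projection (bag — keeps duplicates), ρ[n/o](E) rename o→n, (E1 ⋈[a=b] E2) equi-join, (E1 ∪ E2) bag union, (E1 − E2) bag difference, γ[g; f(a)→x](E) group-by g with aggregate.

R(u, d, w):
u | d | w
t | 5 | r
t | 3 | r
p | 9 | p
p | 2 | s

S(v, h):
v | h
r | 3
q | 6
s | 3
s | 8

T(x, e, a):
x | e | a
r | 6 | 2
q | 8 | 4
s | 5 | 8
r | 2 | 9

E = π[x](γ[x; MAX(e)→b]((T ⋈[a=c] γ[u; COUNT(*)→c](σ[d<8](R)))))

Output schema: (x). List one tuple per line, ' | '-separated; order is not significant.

Stepwise |·|:
  T → 4
  R → 4
  σ[d<8](R) → 3
  γ[u; COUNT(*)→c](σ[d<8](R)) → 2
  (T ⋈[a=c] γ[u; COUNT(*)→c](σ[d<8](R))) → 1
  γ[x; MAX(e)→b]((T ⋈[a=c] γ[u; COUNT(*)→c](σ[d<8](R)))) → 1
  π[x](γ[x; MAX(e)→b]((T ⋈[a=c] γ[u; COUNT(*)→c](σ[d<8](R))))) → 1

== RESULT ==
x
r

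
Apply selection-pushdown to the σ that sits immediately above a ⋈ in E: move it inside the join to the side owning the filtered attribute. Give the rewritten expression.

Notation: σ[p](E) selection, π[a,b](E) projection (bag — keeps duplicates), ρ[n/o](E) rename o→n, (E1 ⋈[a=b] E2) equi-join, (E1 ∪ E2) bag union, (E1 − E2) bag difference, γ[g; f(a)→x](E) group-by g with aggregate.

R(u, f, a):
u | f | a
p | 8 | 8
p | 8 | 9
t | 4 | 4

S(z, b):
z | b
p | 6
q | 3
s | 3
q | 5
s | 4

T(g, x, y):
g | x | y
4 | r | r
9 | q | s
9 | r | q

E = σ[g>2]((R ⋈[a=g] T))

σ filters on g, owned by the right side.
E' = (R ⋈[a=g] σ[g>2](T))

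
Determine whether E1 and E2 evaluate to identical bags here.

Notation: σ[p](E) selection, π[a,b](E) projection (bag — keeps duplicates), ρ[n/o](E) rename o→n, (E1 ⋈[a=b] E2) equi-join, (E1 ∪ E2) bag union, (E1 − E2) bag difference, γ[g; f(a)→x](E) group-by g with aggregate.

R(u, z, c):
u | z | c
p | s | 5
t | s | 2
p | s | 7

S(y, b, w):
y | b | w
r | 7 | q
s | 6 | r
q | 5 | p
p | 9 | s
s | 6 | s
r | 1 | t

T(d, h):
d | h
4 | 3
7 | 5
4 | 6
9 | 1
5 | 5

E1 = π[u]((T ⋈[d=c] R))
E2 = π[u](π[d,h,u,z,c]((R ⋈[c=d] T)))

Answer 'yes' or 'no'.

E1 per-node cardinality:
  T → 5
  R → 3
  (T ⋈[d=c] R) → 2
  π[u]((T ⋈[d=c] R)) → 2
E2 per-node cardinality:
  R → 3
  T → 5
  (R ⋈[c=d] T) → 2
  π[d,h,u,z,c]((R ⋈[c=d] T)) → 2
  π[u](π[d,h,u,z,c]((R ⋈[c=d] T))) → 2

E1 and E2 produce the same multiset:
u
p
p

yes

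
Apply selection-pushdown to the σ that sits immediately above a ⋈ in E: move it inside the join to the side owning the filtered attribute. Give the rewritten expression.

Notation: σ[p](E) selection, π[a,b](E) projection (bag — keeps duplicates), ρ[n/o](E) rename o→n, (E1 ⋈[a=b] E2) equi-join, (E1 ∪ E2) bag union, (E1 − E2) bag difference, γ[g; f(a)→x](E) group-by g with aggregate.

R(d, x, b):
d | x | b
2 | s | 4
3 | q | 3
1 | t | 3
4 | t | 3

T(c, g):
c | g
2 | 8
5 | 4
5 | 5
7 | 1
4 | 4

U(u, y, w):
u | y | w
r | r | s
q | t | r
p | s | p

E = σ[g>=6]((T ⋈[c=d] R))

σ filters on g, owned by the left side.
E' = (σ[g>=6](T) ⋈[c=d] R)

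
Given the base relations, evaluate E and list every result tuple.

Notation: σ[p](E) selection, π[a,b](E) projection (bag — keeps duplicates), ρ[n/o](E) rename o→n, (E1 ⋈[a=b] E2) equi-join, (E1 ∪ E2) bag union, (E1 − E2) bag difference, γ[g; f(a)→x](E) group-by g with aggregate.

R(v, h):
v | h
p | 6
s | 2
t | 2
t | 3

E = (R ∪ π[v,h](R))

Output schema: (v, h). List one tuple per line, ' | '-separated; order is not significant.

Row counts bottom-up:
  R → 4
  R → 4
  π[v,h](R) → 4
  (R ∪ π[v,h](R)) → 8

== RESULT ==
v | h
p | 6
p | 6
s | 2
s | 2
t | 2
t | 2
t | 3
t | 3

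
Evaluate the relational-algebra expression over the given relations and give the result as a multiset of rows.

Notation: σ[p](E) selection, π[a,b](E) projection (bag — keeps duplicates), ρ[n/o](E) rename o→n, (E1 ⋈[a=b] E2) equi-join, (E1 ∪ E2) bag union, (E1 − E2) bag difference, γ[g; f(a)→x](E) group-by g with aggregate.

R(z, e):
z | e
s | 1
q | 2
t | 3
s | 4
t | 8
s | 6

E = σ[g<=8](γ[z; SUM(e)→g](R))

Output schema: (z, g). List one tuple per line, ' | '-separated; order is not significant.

Stepwise |·|:
  R → 6
  γ[z; SUM(e)→g](R) → 3
  σ[g<=8](γ[z; SUM(e)→g](R)) → 1

== RESULT ==
z | g
q | 2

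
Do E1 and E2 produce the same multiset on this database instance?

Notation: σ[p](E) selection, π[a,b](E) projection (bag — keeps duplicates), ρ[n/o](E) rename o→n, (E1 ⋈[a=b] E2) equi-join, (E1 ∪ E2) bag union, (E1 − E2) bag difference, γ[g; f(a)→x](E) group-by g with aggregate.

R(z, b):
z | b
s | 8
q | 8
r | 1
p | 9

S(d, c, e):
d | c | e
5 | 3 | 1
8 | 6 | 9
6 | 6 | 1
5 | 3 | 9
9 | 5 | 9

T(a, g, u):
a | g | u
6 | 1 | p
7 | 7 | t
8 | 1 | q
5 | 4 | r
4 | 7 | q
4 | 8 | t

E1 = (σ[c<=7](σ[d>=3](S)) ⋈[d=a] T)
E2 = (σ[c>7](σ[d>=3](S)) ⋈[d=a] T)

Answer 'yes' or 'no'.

E1 row counts bottom-up:
  S → 5
  σ[d>=3](S) → 5
  σ[c<=7](σ[d>=3](S)) → 5
  T → 6
  (σ[c<=7](σ[d>=3](S)) ⋈[d=a] T) → 4
E2 row counts bottom-up:
  S → 5
  σ[d>=3](S) → 5
  σ[c>7](σ[d>=3](S)) → 0
  T → 6
  (σ[c>7](σ[d>=3](S)) ⋈[d=a] T) → 0

E1 result:
d | c | e | a | g | u
5 | 3 | 1 | 5 | 4 | r
5 | 3 | 9 | 5 | 4 | r
6 | 6 | 1 | 6 | 1 | p
8 | 6 | 9 | 8 | 1 | q
E2 result:
d | c | e | a | g | u
(0 rows)
Witness: (8, 6, 9, 8, 1, 'q') appears 1× in E1 but 0× in E2.

no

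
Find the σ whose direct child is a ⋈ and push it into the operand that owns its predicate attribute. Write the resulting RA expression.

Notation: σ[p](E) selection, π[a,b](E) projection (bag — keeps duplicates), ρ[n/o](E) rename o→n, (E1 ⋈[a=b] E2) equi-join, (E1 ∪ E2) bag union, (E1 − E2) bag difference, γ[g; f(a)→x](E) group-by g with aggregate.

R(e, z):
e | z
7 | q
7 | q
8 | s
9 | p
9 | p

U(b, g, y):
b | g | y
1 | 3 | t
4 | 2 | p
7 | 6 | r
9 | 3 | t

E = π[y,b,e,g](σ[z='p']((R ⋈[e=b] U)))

σ filters on z, owned by the left side.
E' = π[y,b,e,g]((σ[z='p'](R) ⋈[e=b] U))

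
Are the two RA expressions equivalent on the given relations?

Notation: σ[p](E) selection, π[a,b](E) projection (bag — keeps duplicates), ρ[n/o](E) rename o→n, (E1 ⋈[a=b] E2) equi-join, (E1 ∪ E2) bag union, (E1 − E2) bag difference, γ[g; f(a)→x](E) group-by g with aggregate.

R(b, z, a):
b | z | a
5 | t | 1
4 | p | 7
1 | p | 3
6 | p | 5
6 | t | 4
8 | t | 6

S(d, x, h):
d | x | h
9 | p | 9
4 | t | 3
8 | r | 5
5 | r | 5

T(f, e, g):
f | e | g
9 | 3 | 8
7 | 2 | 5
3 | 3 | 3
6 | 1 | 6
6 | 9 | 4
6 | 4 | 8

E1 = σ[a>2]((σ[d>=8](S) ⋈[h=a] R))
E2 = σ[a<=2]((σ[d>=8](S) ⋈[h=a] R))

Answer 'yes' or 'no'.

E1 stepwise |·|:
  S → 4
  σ[d>=8](S) → 2
  R → 6
  (σ[d>=8](S) ⋈[h=a] R) → 1
  σ[a>2]((σ[d>=8](S) ⋈[h=a] R)) → 1
E2 stepwise |·|:
  S → 4
  σ[d>=8](S) → 2
  R → 6
  (σ[d>=8](S) ⋈[h=a] R) → 1
  σ[a<=2]((σ[d>=8](S) ⋈[h=a] R)) → 0

E1 result:
d | x | h | b | z | a
8 | r | 5 | 6 | p | 5
E2 result:
d | x | h | b | z | a
(0 rows)
Witness: (8, 'r', 5, 6, 'p', 5) appears 1× in E1 but 0× in E2.

no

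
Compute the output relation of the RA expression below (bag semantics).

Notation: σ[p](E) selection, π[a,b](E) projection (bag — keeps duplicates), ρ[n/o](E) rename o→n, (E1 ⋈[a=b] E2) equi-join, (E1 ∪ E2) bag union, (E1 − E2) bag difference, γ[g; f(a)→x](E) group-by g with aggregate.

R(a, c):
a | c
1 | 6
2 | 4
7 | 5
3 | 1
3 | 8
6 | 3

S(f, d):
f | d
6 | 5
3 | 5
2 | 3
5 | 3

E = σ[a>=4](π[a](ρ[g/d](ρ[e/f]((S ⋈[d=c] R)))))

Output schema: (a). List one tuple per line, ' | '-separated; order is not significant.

Row counts bottom-up:
  S → 4
  R → 6
  (S ⋈[d=c] R) → 4
  ρ[e/f]((S ⋈[d=c] R)) → 4
  ρ[g/d](ρ[e/f]((S ⋈[d=c] R))) → 4
  π[a](ρ[g/d](ρ[e/f]((S ⋈[d=c] R)))) → 4
  σ[a>=4](π[a](ρ[g/d](ρ[e/f]((S ⋈[d=c] R))))) → 4

== RESULT ==
a
6
6
7
7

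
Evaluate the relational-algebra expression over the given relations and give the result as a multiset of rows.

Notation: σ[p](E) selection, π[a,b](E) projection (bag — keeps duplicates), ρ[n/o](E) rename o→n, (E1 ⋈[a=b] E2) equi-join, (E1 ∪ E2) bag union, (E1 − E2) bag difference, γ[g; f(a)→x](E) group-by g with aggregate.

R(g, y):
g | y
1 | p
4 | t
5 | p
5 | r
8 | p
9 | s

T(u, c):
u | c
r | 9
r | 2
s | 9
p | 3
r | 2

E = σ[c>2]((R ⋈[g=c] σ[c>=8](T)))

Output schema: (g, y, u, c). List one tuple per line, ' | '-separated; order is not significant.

Stepwise |·|:
  R → 6
  T → 5
  σ[c>=8](T) → 2
  (R ⋈[g=c] σ[c>=8](T)) → 2
  σ[c>2]((R ⋈[g=c] σ[c>=8](T))) → 2

== RESULT ==
g | y | u | c
9 | s | r | 9
9 | s | s | 9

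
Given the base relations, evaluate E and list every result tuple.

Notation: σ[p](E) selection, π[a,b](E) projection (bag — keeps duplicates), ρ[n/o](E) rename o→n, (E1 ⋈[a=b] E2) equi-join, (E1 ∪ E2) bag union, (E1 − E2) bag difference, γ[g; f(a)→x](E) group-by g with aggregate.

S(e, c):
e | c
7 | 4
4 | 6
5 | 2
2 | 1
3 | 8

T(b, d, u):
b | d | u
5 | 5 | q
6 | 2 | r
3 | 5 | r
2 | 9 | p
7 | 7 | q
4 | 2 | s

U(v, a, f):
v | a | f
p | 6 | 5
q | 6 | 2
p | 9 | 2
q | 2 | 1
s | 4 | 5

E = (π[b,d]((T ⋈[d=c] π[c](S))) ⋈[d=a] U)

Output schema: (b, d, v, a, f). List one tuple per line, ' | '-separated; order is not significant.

Stepwise |·|:
  T → 6
  S → 5
  π[c](S) → 5
  (T ⋈[d=c] π[c](S)) → 2
  π[b,d]((T ⋈[d=c] π[c](S))) → 2
  U → 5
  (π[b,d]((T ⋈[d=c] π[c](S))) ⋈[d=a] U) → 2

== RESULT ==
b | d | v | a | f
4 | 2 | q | 2 | 1
6 | 2 | q | 2 | 1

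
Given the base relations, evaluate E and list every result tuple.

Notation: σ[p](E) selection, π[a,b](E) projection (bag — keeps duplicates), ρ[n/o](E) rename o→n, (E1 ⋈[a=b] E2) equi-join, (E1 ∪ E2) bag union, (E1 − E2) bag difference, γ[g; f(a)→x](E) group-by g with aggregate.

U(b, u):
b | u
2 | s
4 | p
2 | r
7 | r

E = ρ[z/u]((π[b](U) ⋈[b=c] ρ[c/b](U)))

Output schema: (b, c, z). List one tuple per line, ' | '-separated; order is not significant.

Subexpression sizes:
  U → 4
  π[b](U) → 4
  U → 4
  ρ[c/b](U) → 4
  (π[b](U) ⋈[b=c] ρ[c/b](U)) → 6
  ρ[z/u]((π[b](U) ⋈[b=c] ρ[c/b](U))) → 6

== RESULT ==
b | c | z
2 | 2 | r
2 | 2 | r
2 | 2 | s
2 | 2 | s
4 | 4 | p
7 | 7 | r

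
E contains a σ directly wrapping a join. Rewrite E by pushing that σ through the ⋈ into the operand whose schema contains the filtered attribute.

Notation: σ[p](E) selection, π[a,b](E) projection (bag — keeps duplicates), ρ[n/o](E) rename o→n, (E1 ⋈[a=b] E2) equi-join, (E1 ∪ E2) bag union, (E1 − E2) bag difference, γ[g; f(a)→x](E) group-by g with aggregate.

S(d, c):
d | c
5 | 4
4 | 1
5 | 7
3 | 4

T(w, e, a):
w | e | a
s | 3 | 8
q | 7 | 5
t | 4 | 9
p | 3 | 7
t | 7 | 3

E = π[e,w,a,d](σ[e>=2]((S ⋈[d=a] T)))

σ filters on e, owned by the right side.
E' = π[e,w,a,d]((S ⋈[d=a] σ[e>=2](T)))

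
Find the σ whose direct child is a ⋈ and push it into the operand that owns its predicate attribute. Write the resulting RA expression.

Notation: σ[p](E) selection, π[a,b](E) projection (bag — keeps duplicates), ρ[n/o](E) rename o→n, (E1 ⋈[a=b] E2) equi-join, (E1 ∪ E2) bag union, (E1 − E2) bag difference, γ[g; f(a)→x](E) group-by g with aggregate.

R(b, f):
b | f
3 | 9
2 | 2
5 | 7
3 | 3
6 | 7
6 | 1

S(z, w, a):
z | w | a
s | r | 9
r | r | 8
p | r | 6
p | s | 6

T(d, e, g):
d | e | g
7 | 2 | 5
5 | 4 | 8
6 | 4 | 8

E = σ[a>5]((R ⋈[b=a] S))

σ filters on a, owned by the right side.
E' = (R ⋈[b=a] σ[a>5](S))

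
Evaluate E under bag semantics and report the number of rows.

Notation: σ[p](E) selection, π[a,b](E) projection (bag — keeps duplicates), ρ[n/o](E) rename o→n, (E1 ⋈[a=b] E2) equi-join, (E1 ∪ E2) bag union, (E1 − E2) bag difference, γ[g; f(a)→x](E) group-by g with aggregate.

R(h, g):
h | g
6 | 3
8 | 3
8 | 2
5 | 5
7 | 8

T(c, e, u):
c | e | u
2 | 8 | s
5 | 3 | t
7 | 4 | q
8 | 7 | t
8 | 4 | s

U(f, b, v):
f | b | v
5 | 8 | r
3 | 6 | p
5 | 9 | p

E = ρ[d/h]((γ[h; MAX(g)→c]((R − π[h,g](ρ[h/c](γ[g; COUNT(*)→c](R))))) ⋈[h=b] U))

Stepwise |·|:
  R → 5
  R → 5
  γ[g; COUNT(*)→c](R) → 4
  ρ[h/c](γ[g; COUNT(*)→c](R)) → 4
  π[h,g](ρ[h/c](γ[g; COUNT(*)→c](R))) → 4
  (R − π[h,g](ρ[h/c](γ[g; COUNT(*)→c](R)))) → 5
  γ[h; MAX(g)→c]((R − π[h,g](ρ[h/c](γ[g; COUNT(*)→c](R))))) → 4
  U → 3
  (γ[h; MAX(g)→c]((R − π[h,g](ρ[h/c](γ[g; COUNT(*)→c](R))))) ⋈[h=b] U) → 2
  ρ[d/h]((γ[h; MAX(g)→c]((R − π[h,g](ρ[h/c](γ[g; COUNT(*)→c](R))))) ⋈[h=b] U)) → 2

|E| = 2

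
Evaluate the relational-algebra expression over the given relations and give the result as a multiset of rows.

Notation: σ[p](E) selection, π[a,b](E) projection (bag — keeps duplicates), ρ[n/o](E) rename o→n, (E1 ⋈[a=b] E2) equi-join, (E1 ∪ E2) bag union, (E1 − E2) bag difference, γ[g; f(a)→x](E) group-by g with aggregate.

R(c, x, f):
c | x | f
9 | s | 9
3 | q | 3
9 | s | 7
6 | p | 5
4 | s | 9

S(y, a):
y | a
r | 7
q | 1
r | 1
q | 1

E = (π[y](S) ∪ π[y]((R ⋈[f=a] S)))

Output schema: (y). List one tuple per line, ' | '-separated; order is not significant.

Stepwise |·|:
  S → 4
  π[y](S) → 4
  R → 5
  S → 4
  (R ⋈[f=a] S) → 1
  π[y]((R ⋈[f=a] S)) → 1
  (π[y](S) ∪ π[y]((R ⋈[f=a] S))) → 5

== RESULT ==
y
q
q
r
r
r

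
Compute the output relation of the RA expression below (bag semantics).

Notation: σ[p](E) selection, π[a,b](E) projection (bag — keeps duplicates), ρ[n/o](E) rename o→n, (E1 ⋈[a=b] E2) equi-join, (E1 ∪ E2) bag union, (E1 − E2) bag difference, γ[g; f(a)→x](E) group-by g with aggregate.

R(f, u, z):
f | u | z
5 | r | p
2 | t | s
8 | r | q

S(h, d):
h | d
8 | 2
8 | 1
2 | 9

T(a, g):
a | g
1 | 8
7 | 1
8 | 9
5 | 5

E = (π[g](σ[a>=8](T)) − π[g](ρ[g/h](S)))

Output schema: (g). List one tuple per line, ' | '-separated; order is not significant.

Per-node cardinality:
  T → 4
  σ[a>=8](T) → 1
  π[g](σ[a>=8](T)) → 1
  S → 3
  ρ[g/h](S) → 3
  π[g](ρ[g/h](S)) → 3
  (π[g](σ[a>=8](T)) − π[g](ρ[g/h](S))) → 1

== RESULT ==
g
9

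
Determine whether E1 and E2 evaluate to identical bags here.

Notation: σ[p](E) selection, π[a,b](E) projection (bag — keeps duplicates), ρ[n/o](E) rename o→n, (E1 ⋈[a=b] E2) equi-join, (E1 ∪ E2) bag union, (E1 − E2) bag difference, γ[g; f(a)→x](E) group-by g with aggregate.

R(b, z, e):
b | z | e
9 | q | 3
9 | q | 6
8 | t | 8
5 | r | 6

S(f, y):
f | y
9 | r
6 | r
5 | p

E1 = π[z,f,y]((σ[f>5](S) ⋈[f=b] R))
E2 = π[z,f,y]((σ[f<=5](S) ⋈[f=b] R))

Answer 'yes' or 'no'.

E1 stepwise |·|:
  S → 3
  σ[f>5](S) → 2
  R → 4
  (σ[f>5](S) ⋈[f=b] R) → 2
  π[z,f,y]((σ[f>5](S) ⋈[f=b] R)) → 2
E2 stepwise |·|:
  S → 3
  σ[f<=5](S) → 1
  R → 4
  (σ[f<=5](S) ⋈[f=b] R) → 1
  π[z,f,y]((σ[f<=5](S) ⋈[f=b] R)) → 1

E1 result:
z | f | y
q | 9 | r
q | 9 | r
E2 result:
z | f | y
r | 5 | p
Witness: ('q', 9, 'r') appears 2× in E1 but 0× in E2.

no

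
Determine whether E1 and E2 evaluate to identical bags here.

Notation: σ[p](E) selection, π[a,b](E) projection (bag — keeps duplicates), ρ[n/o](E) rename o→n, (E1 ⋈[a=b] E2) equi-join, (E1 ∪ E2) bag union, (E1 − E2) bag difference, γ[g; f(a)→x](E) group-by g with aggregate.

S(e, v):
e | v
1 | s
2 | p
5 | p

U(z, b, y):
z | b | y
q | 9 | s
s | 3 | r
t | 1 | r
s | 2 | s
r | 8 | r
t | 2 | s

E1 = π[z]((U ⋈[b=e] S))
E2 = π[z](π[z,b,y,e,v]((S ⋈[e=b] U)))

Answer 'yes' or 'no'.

E1 subexpression sizes:
  U → 6
  S → 3
  (U ⋈[b=e] S) → 3
  π[z]((U ⋈[b=e] S)) → 3
E2 subexpression sizes:
  S → 3
  U → 6
  (S ⋈[e=b] U) → 3
  π[z,b,y,e,v]((S ⋈[e=b] U)) → 3
  π[z](π[z,b,y,e,v]((S ⋈[e=b] U))) → 3

E1 and E2 produce the same multiset:
z
s
t
t

yes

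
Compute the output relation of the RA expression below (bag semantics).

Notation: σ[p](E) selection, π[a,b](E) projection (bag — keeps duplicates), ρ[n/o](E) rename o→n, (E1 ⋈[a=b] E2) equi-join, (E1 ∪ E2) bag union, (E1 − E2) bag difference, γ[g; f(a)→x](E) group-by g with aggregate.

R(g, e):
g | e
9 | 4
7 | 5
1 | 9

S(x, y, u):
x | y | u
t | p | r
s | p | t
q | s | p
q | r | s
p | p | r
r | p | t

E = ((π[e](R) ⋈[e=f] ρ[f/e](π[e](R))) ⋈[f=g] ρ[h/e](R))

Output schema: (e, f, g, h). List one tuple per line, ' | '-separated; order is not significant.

Row counts bottom-up:
  R → 3
  π[e](R) → 3
  R → 3
  π[e](R) → 3
  ρ[f/e](π[e](R)) → 3
  (π[e](R) ⋈[e=f] ρ[f/e](π[e](R))) → 3
  R → 3
  ρ[h/e](R) → 3
  ((π[e](R) ⋈[e=f] ρ[f/e](π[e](R))) ⋈[f=g] ρ[h/e](R)) → 1

== RESULT ==
e | f | g | h
9 | 9 | 9 | 4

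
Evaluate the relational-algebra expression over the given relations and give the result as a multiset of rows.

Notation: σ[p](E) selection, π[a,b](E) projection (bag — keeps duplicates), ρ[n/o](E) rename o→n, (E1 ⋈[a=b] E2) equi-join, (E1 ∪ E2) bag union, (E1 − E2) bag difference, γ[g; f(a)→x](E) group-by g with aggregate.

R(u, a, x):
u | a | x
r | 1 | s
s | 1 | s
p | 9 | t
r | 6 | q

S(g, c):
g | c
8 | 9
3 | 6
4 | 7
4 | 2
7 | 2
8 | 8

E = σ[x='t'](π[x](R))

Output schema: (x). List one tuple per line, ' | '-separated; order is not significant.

Per-node cardinality:
  R → 4
  π[x](R) → 4
  σ[x='t'](π[x](R)) → 1

== RESULT ==
x
t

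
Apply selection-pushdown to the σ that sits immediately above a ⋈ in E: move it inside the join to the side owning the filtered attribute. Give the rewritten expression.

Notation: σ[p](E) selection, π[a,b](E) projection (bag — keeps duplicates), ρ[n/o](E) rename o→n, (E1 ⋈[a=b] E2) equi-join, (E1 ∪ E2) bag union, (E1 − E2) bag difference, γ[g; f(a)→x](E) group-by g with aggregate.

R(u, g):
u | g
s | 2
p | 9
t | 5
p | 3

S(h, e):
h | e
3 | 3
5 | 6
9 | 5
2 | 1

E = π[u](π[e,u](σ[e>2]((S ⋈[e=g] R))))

σ filters on e, owned by the left side.
E' = π[u](π[e,u]((σ[e>2](S) ⋈[e=g] R)))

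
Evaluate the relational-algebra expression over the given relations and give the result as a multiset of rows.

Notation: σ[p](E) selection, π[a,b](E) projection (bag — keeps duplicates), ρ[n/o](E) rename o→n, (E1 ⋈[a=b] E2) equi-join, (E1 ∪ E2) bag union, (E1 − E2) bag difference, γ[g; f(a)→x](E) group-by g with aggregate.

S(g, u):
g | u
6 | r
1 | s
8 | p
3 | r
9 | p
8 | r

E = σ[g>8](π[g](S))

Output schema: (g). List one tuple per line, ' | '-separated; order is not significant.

Per-node cardinality:
  S → 6
  π[g](S) → 6
  σ[g>8](π[g](S)) → 1

== RESULT ==
g
9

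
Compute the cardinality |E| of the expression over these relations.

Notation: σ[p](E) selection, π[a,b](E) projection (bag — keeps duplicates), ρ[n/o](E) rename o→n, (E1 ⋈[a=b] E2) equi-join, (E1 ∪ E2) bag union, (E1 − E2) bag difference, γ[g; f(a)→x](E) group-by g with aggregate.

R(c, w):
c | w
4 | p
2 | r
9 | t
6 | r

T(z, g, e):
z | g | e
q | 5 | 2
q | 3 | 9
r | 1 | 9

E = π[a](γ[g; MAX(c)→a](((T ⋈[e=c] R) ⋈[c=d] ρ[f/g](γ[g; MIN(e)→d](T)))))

Row counts bottom-up:
  T → 3
  R → 4
  (T ⋈[e=c] R) → 3
  T → 3
  γ[g; MIN(e)→d](T) → 3
  ρ[f/g](γ[g; MIN(e)→d](T)) → 3
  ((T ⋈[e=c] R) ⋈[c=d] ρ[f/g](γ[g; MIN(e)→d](T))) → 5
  γ[g; MAX(c)→a](((T ⋈[e=c] R) ⋈[c=d] ρ[f/g](γ[g; MIN(e)→d](T)))) → 3
  π[a](γ[g; MAX(c)→a](((T ⋈[e=c] R) ⋈[c=d] ρ[f/g](γ[g; MIN(e)→d](T))))) → 3

|E| = 3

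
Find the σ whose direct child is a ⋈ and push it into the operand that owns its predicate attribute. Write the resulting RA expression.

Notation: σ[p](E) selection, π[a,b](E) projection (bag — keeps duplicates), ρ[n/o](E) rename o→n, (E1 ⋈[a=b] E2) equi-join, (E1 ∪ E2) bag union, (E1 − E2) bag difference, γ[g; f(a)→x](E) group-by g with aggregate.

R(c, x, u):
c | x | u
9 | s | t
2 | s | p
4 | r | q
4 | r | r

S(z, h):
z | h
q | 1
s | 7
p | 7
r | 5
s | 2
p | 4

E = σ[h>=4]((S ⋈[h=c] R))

σ filters on h, owned by the left side.
E' = (σ[h>=4](S) ⋈[h=c] R)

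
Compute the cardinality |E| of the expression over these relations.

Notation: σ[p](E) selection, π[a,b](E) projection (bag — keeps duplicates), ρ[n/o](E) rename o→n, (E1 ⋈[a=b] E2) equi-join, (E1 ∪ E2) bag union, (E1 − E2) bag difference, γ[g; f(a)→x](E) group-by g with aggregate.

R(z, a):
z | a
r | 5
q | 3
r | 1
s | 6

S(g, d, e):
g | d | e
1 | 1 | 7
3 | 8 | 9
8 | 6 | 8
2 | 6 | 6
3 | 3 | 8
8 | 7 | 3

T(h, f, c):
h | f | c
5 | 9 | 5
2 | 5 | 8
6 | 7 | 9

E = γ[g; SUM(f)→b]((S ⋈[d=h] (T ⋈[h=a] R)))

Subexpression sizes:
  S → 6
  T → 3
  R → 4
  (T ⋈[h=a] R) → 2
  (S ⋈[d=h] (T ⋈[h=a] R)) → 2
  γ[g; SUM(f)→b]((S ⋈[d=h] (T ⋈[h=a] R))) → 2

|E| = 2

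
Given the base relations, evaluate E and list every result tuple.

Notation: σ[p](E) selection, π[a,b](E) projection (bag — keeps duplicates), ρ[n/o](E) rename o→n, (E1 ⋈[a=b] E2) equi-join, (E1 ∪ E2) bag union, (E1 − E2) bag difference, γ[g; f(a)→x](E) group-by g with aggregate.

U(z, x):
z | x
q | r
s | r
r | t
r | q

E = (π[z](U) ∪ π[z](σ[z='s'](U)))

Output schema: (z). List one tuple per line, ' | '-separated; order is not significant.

Per-node cardinality:
  U → 4
  π[z](U) → 4
  U → 4
  σ[z='s'](U) → 1
  π[z](σ[z='s'](U)) → 1
  (π[z](U) ∪ π[z](σ[z='s'](U))) → 5

== RESULT ==
z
q
r
r
s
s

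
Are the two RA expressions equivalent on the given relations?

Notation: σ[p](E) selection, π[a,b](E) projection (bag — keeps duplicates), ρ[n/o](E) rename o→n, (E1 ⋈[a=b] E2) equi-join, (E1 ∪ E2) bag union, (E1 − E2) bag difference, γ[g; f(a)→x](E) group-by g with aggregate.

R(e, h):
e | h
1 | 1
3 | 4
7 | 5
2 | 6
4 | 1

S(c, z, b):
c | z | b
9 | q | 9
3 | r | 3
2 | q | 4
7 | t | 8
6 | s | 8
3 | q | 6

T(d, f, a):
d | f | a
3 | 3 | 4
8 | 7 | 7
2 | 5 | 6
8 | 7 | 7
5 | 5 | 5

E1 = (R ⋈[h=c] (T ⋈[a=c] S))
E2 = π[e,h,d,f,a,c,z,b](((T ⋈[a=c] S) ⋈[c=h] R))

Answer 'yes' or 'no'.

E1 per-node cardinality:
  R → 5
  T → 5
  S → 6
  (T ⋈[a=c] S) → 3
  (R ⋈[h=c] (T ⋈[a=c] S)) → 1
E2 per-node cardinality:
  T → 5
  S → 6
  (T ⋈[a=c] S) → 3
  R → 5
  ((T ⋈[a=c] S) ⋈[c=h] R) → 1
  π[e,h,d,f,a,c,z,b](((T ⋈[a=c] S) ⋈[c=h] R)) → 1

E1 and E2 produce the same multiset:
e | h | d | f | a | c | z | b
2 | 6 | 2 | 5 | 6 | 6 | s | 8

yes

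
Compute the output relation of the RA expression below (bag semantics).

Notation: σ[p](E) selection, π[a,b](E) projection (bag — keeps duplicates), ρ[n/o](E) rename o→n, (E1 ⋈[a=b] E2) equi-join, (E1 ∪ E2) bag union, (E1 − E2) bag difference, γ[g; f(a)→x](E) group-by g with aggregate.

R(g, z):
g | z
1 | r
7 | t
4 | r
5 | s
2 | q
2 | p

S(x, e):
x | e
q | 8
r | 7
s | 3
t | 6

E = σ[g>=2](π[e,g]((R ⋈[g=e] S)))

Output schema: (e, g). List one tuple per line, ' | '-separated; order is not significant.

Per-node cardinality:
  R → 6
  S → 4
  (R ⋈[g=e] S) → 1
  π[e,g]((R ⋈[g=e] S)) → 1
  σ[g>=2](π[e,g]((R ⋈[g=e] S))) → 1

== RESULT ==
e | g
7 | 7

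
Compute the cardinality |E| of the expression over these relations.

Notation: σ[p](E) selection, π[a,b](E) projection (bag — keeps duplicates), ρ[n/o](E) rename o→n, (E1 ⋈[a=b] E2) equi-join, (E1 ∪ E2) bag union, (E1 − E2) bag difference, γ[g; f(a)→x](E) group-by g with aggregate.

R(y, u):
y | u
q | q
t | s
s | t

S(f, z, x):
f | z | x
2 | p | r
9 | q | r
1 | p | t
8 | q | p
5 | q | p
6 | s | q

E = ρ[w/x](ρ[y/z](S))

Stepwise |·|:
  S → 6
  ρ[y/z](S) → 6
  ρ[w/x](ρ[y/z](S)) → 6

|E| = 6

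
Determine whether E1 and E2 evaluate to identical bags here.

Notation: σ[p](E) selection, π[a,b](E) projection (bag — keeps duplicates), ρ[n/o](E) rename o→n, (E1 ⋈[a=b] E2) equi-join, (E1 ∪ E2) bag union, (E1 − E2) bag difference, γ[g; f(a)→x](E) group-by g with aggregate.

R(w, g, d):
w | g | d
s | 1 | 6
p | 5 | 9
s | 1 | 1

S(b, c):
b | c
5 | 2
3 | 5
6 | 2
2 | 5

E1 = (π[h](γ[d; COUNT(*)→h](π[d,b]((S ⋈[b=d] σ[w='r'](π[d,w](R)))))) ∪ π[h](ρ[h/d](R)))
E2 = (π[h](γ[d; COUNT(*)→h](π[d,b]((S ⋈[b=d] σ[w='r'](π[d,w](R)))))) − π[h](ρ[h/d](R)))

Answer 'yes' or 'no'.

E1 subexpression sizes:
  S → 4
  R → 3
  π[d,w](R) → 3
  σ[w='r'](π[d,w](R)) → 0
  (S ⋈[b=d] σ[w='r'](π[d,w](R))) → 0
  π[d,b]((S ⋈[b=d] σ[w='r'](π[d,w](R)))) → 0
  γ[d; COUNT(*)→h](π[d,b]((S ⋈[b=d] σ[w='r'](π[d,w](R))))) → 0
  π[h](γ[d; COUNT(*)→h](π[d,b]((S ⋈[b=d] σ[w='r'](π[d,w](R)))))) → 0
  R → 3
  ρ[h/d](R) → 3
  π[h](ρ[h/d](R)) → 3
  (π[h](γ[d; COUNT(*)→h](π[d,b]((S ⋈[b=d] σ[w='r'](π[d,w](R)))))) ∪ π[h](ρ[h/d](R))) → 3
E2 subexpression sizes:
  S → 4
  R → 3
  π[d,w](R) → 3
  σ[w='r'](π[d,w](R)) → 0
  (S ⋈[b=d] σ[w='r'](π[d,w](R))) → 0
  π[d,b]((S ⋈[b=d] σ[w='r'](π[d,w](R)))) → 0
  γ[d; COUNT(*)→h](π[d,b]((S ⋈[b=d] σ[w='r'](π[d,w](R))))) → 0
  π[h](γ[d; COUNT(*)→h](π[d,b]((S ⋈[b=d] σ[w='r'](π[d,w](R)))))) → 0
  R → 3
  ρ[h/d](R) → 3
  π[h](ρ[h/d](R)) → 3
  (π[h](γ[d; COUNT(*)→h](π[d,b]((S ⋈[b=d] σ[w='r'](π[d,w](R)))))) − π[h](ρ[h/d](R))) → 0

E1 result:
h
1
6
9
E2 result:
h
(0 rows)
Witness: (6,) appears 1× in E1 but 0× in E2.

no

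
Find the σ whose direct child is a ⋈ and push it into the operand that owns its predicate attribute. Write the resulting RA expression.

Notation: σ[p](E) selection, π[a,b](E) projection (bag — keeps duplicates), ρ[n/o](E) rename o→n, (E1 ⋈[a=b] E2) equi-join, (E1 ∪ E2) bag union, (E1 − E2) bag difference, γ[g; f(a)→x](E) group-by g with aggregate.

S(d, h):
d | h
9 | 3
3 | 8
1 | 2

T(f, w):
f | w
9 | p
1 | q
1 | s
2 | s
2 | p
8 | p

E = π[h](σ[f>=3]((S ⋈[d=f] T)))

σ filters on f, owned by the right side.
E' = π[h]((S ⋈[d=f] σ[f>=3](T)))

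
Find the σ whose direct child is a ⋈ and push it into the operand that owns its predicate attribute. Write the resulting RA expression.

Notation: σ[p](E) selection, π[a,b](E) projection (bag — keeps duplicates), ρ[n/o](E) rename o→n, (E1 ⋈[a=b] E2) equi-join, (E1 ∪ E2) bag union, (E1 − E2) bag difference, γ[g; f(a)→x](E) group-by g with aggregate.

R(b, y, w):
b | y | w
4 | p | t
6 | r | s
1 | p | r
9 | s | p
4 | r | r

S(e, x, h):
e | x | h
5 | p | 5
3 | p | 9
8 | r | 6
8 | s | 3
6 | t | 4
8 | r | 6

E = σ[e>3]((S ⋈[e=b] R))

σ filters on e, owned by the left side.
E' = (σ[e>3](S) ⋈[e=b] R)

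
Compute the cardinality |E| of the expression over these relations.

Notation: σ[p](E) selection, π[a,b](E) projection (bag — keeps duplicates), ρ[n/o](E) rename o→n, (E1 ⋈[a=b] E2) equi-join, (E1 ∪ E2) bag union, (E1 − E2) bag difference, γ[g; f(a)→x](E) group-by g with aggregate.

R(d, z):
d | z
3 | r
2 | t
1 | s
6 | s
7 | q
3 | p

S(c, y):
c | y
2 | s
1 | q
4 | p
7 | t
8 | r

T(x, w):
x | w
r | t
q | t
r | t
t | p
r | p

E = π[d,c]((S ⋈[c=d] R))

Row counts bottom-up:
  S → 5
  R → 6
  (S ⋈[c=d] R) → 3
  π[d,c]((S ⋈[c=d] R)) → 3

|E| = 3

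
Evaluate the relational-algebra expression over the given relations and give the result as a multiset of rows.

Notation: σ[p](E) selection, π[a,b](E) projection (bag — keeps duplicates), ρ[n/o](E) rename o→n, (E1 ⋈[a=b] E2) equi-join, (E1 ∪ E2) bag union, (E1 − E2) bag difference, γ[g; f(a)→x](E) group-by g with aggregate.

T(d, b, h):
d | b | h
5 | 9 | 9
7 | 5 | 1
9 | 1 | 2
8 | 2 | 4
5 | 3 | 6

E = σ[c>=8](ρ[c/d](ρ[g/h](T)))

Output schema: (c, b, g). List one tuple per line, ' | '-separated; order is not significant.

Stepwise |·|:
  T → 5
  ρ[g/h](T) → 5
  ρ[c/d](ρ[g/h](T)) → 5
  σ[c>=8](ρ[c/d](ρ[g/h](T))) → 2

== RESULT ==
c | b | g
8 | 2 | 4
9 | 1 | 2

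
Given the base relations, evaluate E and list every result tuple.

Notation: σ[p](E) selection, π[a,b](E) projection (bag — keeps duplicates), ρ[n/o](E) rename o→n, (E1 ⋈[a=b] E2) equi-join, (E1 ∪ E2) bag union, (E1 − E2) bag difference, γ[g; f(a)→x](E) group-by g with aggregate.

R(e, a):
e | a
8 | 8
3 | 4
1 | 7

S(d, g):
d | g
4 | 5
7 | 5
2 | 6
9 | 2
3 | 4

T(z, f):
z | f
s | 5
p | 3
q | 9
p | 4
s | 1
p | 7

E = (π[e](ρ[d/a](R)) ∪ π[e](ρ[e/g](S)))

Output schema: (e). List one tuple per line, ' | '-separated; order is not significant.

Row counts bottom-up:
  R → 3
  ρ[d/a](R) → 3
  π[e](ρ[d/a](R)) → 3
  S → 5
  ρ[e/g](S) → 5
  π[e](ρ[e/g](S)) → 5
  (π[e](ρ[d/a](R)) ∪ π[e](ρ[e/g](S))) → 8

== RESULT ==
e
1
2
3
4
5
5
6
8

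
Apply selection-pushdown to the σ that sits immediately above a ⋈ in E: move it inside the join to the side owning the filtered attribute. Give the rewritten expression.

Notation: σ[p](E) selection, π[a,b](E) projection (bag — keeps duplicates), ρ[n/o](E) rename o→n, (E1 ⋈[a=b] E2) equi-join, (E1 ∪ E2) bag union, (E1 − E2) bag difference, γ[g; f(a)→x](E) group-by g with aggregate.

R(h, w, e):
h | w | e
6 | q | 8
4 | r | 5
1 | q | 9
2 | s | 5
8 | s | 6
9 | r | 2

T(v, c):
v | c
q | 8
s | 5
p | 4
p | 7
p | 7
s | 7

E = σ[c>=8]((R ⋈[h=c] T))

σ filters on c, owned by the right side.
E' = (R ⋈[h=c] σ[c>=8](T))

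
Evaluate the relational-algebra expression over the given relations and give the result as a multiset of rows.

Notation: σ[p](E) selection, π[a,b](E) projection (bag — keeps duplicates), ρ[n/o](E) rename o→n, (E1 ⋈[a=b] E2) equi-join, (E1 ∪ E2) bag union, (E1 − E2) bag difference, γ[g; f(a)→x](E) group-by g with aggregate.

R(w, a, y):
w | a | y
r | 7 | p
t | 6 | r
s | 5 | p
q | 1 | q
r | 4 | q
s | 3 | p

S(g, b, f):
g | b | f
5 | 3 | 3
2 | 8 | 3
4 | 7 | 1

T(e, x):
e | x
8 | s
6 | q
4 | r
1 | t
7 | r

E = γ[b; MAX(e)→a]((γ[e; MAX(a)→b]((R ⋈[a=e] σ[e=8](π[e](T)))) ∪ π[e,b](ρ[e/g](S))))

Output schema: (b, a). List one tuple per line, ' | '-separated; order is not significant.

Stepwise |·|:
  R → 6
  T → 5
  π[e](T) → 5
  σ[e=8](π[e](T)) → 1
  (R ⋈[a=e] σ[e=8](π[e](T))) → 0
  γ[e; MAX(a)→b]((R ⋈[a=e] σ[e=8](π[e](T)))) → 0
  S → 3
  ρ[e/g](S) → 3
  π[e,b](ρ[e/g](S)) → 3
  (γ[e; MAX(a)→b]((R ⋈[a=e] σ[e=8](π[e](T)))) ∪ π[e,b](ρ[e/g](S))) → 3
  γ[b; MAX(e)→a]((γ[e; MAX(a)→b]((R ⋈[a=e] σ[e=8](π[e](T)))) ∪ π[e,b](ρ[e/g](S)))) → 3

== RESULT ==
b | a
3 | 5
7 | 4
8 | 2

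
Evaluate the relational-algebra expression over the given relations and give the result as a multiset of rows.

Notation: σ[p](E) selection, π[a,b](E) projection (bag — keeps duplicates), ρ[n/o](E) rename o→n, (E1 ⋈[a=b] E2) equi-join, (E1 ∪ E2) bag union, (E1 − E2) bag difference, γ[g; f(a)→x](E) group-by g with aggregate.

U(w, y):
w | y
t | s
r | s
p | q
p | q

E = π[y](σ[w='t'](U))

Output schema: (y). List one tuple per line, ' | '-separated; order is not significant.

Row counts bottom-up:
  U → 4
  σ[w='t'](U) → 1
  π[y](σ[w='t'](U)) → 1

== RESULT ==
y
s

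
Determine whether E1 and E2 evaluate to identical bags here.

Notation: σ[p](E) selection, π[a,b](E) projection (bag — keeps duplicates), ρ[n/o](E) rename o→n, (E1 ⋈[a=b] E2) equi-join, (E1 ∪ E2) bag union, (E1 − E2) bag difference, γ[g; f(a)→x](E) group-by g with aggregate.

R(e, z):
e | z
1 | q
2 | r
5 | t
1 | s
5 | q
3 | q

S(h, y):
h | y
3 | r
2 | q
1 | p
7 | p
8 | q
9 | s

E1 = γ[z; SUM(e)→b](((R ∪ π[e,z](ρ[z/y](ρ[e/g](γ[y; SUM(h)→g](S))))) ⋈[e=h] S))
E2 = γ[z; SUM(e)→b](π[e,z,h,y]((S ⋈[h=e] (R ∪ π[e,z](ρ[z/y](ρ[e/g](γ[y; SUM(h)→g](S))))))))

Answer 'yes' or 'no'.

E1 stepwise |·|:
  R → 6
  S → 6
  γ[y; SUM(h)→g](S) → 4
  ρ[e/g](γ[y; SUM(h)→g](S)) → 4
  ρ[z/y](ρ[e/g](γ[y; SUM(h)→g](S))) → 4
  π[e,z](ρ[z/y](ρ[e/g](γ[y; SUM(h)→g](S)))) → 4
  (R ∪ π[e,z](ρ[z/y](ρ[e/g](γ[y; SUM(h)→g](S))))) → 10
  S → 6
  ((R ∪ π[e,z](ρ[z/y](ρ[e/g](γ[y; SUM(h)→g](S))))) ⋈[e=h] S) → 7
  γ[z; SUM(e)→b](((R ∪ π[e,z](ρ[z/y](ρ[e/g](γ[y; SUM(h)→g](S))))) ⋈[e=h] S)) → 4
E2 stepwise |·|:
  S → 6
  R → 6
  S → 6
  γ[y; SUM(h)→g](S) → 4
  ρ[e/g](γ[y; SUM(h)→g](S)) → 4
  ρ[z/y](ρ[e/g](γ[y; SUM(h)→g](S))) → 4
  π[e,z](ρ[z/y](ρ[e/g](γ[y; SUM(h)→g](S)))) → 4
  (R ∪ π[e,z](ρ[z/y](ρ[e/g](γ[y; SUM(h)→g](S))))) → 10
  (S ⋈[h=e] (R ∪ π[e,z](ρ[z/y](ρ[e/g](γ[y; SUM(h)→g](S)))))) → 7
  π[e,z,h,y]((S ⋈[h=e] (R ∪ π[e,z](ρ[z/y](ρ[e/g](γ[y; SUM(h)→g](S))))))) → 7
  γ[z; SUM(e)→b](π[e,z,h,y]((S ⋈[h=e] (R ∪ π[e,z](ρ[z/y](ρ[e/g](γ[y; SUM(h)→g](S)))))))) → 4

E1 and E2 produce the same multiset:
z | b
p | 8
q | 4
r | 5
s | 10

yes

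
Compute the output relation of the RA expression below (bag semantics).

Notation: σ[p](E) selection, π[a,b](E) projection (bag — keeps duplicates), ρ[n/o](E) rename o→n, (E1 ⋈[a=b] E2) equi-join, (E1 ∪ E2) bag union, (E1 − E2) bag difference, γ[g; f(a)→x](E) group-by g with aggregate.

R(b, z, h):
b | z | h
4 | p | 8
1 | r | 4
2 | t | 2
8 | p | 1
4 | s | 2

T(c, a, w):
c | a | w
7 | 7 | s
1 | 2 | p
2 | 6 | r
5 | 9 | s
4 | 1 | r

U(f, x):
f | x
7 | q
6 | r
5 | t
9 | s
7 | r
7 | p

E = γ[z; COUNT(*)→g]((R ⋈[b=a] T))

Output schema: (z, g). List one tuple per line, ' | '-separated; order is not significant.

Row counts bottom-up:
  R → 5
  T → 5
  (R ⋈[b=a] T) → 2
  γ[z; COUNT(*)→g]((R ⋈[b=a] T)) → 2

== RESULT ==
z | g
r | 1
t | 1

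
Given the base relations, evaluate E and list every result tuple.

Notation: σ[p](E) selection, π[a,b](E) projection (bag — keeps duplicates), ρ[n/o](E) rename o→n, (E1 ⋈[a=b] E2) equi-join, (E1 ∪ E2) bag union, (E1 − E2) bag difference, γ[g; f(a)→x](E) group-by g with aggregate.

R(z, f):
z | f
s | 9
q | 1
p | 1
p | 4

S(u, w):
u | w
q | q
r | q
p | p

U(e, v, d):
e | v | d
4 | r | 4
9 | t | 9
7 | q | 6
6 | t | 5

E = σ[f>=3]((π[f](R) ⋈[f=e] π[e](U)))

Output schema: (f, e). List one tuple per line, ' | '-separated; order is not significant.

Subexpression sizes:
  R → 4
  π[f](R) → 4
  U → 4
  π[e](U) → 4
  (π[f](R) ⋈[f=e] π[e](U)) → 2
  σ[f>=3]((π[f](R) ⋈[f=e] π[e](U))) → 2

== RESULT ==
f | e
4 | 4
9 | 9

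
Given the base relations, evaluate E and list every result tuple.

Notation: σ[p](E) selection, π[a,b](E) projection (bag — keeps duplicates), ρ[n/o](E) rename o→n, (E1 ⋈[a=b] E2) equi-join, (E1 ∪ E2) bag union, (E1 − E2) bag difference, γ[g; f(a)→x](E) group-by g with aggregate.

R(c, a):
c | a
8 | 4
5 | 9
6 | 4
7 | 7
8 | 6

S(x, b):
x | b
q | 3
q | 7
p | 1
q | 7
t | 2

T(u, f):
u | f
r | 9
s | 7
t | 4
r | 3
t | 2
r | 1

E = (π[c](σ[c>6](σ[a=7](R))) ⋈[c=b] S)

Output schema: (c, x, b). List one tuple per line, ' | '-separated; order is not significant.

Stepwise |·|:
  R → 5
  σ[a=7](R) → 1
  σ[c>6](σ[a=7](R)) → 1
  π[c](σ[c>6](σ[a=7](R))) → 1
  S → 5
  (π[c](σ[c>6](σ[a=7](R))) ⋈[c=b] S) → 2

== RESULT ==
c | x | b
7 | q | 7
7 | q | 7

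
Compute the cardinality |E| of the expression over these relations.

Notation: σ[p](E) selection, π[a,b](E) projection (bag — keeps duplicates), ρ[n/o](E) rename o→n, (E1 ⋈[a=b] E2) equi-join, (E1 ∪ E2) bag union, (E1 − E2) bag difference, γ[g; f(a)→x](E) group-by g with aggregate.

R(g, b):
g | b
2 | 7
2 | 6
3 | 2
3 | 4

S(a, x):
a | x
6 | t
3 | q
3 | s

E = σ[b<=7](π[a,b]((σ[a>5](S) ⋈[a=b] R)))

Per-node cardinality:
  S → 3
  σ[a>5](S) → 1
  R → 4
  (σ[a>5](S) ⋈[a=b] R) → 1
  π[a,b]((σ[a>5](S) ⋈[a=b] R)) → 1
  σ[b<=7](π[a,b]((σ[a>5](S) ⋈[a=b] R))) → 1

|E| = 1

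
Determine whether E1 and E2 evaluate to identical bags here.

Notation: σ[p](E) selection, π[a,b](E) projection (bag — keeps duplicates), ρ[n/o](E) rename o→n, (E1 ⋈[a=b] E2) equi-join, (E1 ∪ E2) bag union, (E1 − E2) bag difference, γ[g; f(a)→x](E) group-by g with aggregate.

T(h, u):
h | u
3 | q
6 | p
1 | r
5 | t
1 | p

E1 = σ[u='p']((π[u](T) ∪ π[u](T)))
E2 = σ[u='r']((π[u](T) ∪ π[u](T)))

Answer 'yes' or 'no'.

E1 stepwise |·|:
  T → 5
  π[u](T) → 5
  T → 5
  π[u](T) → 5
  (π[u](T) ∪ π[u](T)) → 10
  σ[u='p']((π[u](T) ∪ π[u](T))) → 4
E2 stepwise |·|:
  T → 5
  π[u](T) → 5
  T → 5
  π[u](T) → 5
  (π[u](T) ∪ π[u](T)) → 10
  σ[u='r']((π[u](T) ∪ π[u](T))) → 2

E1 result:
u
p
p
p
p
E2 result:
u
r
r
Witness: ('p',) appears 4× in E1 but 0× in E2.

no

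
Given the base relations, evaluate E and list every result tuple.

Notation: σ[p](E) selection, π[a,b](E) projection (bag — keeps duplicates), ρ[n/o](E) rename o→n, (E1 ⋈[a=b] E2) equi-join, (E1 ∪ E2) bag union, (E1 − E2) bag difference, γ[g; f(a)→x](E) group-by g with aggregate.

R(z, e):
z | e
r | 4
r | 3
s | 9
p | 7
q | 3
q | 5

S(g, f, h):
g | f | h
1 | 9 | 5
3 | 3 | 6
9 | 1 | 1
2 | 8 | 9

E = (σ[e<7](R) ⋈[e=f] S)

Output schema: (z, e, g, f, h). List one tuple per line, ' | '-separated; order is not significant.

Row counts bottom-up:
  R → 6
  σ[e<7](R) → 4
  S → 4
  (σ[e<7](R) ⋈[e=f] S) → 2

== RESULT ==
z | e | g | f | h
q | 3 | 3 | 3 | 6
r | 3 | 3 | 3 | 6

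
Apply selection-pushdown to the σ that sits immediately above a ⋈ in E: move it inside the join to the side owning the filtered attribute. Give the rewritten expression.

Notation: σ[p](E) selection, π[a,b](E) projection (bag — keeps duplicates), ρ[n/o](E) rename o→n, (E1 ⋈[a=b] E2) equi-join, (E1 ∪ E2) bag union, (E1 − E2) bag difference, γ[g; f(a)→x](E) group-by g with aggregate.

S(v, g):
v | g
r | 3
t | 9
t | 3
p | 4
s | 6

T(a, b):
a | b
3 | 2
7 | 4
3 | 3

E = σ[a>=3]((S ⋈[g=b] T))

σ filters on a, owned by the right side.
E' = (S ⋈[g=b] σ[a>=3](T))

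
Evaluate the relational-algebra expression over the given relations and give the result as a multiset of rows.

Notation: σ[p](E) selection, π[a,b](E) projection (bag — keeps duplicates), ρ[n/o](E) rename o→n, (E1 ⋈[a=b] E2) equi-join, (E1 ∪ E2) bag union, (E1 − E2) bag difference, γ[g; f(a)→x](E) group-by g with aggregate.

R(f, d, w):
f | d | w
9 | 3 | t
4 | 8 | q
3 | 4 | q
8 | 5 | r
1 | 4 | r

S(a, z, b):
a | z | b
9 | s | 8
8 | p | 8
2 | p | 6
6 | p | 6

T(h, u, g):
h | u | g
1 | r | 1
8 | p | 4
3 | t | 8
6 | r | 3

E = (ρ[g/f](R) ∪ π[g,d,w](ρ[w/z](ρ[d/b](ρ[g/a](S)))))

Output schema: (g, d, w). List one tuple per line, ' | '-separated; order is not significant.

Row counts bottom-up:
  R → 5
  ρ[g/f](R) → 5
  S → 4
  ρ[g/a](S) → 4
  ρ[d/b](ρ[g/a](S)) → 4
  ρ[w/z](ρ[d/b](ρ[g/a](S))) → 4
  π[g,d,w](ρ[w/z](ρ[d/b](ρ[g/a](S)))) → 4
  (ρ[g/f](R) ∪ π[g,d,w](ρ[w/z](ρ[d/b](ρ[g/a](S))))) → 9

== RESULT ==
g | d | w
1 | 4 | r
2 | 6 | p
3 | 4 | q
4 | 8 | q
6 | 6 | p
8 | 5 | r
8 | 8 | p
9 | 3 | t
9 | 8 | s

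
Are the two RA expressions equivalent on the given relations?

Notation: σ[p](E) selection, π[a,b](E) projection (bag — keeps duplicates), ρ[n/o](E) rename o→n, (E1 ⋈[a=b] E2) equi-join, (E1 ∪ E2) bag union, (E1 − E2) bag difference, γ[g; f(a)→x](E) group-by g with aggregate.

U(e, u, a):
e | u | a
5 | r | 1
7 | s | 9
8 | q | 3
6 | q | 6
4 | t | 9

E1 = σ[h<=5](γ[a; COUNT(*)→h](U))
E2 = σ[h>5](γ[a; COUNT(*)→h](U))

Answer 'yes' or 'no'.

E1 per-node cardinality:
  U → 5
  γ[a; COUNT(*)→h](U) → 4
  σ[h<=5](γ[a; COUNT(*)→h](U)) → 4
E2 per-node cardinality:
  U → 5
  γ[a; COUNT(*)→h](U) → 4
  σ[h>5](γ[a; COUNT(*)→h](U)) → 0

E1 result:
a | h
1 | 1
3 | 1
6 | 1
9 | 2
E2 result:
a | h
(0 rows)
Witness: (3, 1) appears 1× in E1 but 0× in E2.

no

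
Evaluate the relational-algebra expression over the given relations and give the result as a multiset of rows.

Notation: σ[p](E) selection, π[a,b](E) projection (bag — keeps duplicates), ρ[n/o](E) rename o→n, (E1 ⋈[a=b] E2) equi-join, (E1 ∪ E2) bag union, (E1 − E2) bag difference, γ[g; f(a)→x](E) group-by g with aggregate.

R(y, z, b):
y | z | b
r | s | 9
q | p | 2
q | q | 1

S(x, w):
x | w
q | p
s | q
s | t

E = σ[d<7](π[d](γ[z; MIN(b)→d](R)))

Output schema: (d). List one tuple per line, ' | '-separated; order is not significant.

Subexpression sizes:
  R → 3
  γ[z; MIN(b)→d](R) → 3
  π[d](γ[z; MIN(b)→d](R)) → 3
  σ[d<7](π[d](γ[z; MIN(b)→d](R))) → 2

== RESULT ==
d
1
2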